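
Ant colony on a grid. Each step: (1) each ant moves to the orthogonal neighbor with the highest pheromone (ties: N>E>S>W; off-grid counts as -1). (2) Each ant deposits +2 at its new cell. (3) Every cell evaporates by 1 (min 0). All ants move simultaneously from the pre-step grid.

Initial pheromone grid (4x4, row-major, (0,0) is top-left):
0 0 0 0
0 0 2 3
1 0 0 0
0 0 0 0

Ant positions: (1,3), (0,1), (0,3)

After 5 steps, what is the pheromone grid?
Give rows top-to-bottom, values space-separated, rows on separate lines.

After step 1: ants at (1,2),(0,2),(1,3)
  0 0 1 0
  0 0 3 4
  0 0 0 0
  0 0 0 0
After step 2: ants at (1,3),(1,2),(1,2)
  0 0 0 0
  0 0 6 5
  0 0 0 0
  0 0 0 0
After step 3: ants at (1,2),(1,3),(1,3)
  0 0 0 0
  0 0 7 8
  0 0 0 0
  0 0 0 0
After step 4: ants at (1,3),(1,2),(1,2)
  0 0 0 0
  0 0 10 9
  0 0 0 0
  0 0 0 0
After step 5: ants at (1,2),(1,3),(1,3)
  0 0 0 0
  0 0 11 12
  0 0 0 0
  0 0 0 0

0 0 0 0
0 0 11 12
0 0 0 0
0 0 0 0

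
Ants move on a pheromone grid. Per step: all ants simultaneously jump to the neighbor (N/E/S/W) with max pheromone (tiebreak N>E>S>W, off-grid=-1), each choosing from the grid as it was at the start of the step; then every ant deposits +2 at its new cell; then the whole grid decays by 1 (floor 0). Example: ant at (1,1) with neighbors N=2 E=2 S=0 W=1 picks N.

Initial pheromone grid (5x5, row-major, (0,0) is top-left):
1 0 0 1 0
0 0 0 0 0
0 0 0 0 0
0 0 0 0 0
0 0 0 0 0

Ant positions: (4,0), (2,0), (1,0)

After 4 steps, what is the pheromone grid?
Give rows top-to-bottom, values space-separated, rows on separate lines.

After step 1: ants at (3,0),(1,0),(0,0)
  2 0 0 0 0
  1 0 0 0 0
  0 0 0 0 0
  1 0 0 0 0
  0 0 0 0 0
After step 2: ants at (2,0),(0,0),(1,0)
  3 0 0 0 0
  2 0 0 0 0
  1 0 0 0 0
  0 0 0 0 0
  0 0 0 0 0
After step 3: ants at (1,0),(1,0),(0,0)
  4 0 0 0 0
  5 0 0 0 0
  0 0 0 0 0
  0 0 0 0 0
  0 0 0 0 0
After step 4: ants at (0,0),(0,0),(1,0)
  7 0 0 0 0
  6 0 0 0 0
  0 0 0 0 0
  0 0 0 0 0
  0 0 0 0 0

7 0 0 0 0
6 0 0 0 0
0 0 0 0 0
0 0 0 0 0
0 0 0 0 0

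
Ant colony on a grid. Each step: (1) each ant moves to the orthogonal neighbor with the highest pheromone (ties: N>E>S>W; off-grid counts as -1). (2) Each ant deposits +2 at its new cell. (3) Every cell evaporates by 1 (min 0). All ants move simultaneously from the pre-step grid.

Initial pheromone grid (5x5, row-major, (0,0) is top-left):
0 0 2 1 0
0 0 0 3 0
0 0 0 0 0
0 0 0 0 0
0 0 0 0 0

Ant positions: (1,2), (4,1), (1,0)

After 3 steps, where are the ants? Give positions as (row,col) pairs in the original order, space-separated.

Step 1: ant0:(1,2)->E->(1,3) | ant1:(4,1)->N->(3,1) | ant2:(1,0)->N->(0,0)
  grid max=4 at (1,3)
Step 2: ant0:(1,3)->N->(0,3) | ant1:(3,1)->N->(2,1) | ant2:(0,0)->E->(0,1)
  grid max=3 at (1,3)
Step 3: ant0:(0,3)->S->(1,3) | ant1:(2,1)->N->(1,1) | ant2:(0,1)->E->(0,2)
  grid max=4 at (1,3)

(1,3) (1,1) (0,2)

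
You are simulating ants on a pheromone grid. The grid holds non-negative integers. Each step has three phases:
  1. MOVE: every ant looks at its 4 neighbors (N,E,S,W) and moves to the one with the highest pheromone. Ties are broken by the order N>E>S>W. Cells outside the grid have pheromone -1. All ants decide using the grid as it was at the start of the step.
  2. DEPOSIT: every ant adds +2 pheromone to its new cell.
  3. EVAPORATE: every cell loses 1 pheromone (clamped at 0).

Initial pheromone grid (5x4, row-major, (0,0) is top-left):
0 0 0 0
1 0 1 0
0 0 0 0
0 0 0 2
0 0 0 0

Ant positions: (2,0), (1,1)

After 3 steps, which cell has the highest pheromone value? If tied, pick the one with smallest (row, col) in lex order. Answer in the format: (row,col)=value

Step 1: ant0:(2,0)->N->(1,0) | ant1:(1,1)->E->(1,2)
  grid max=2 at (1,0)
Step 2: ant0:(1,0)->N->(0,0) | ant1:(1,2)->N->(0,2)
  grid max=1 at (0,0)
Step 3: ant0:(0,0)->S->(1,0) | ant1:(0,2)->S->(1,2)
  grid max=2 at (1,0)
Final grid:
  0 0 0 0
  2 0 2 0
  0 0 0 0
  0 0 0 0
  0 0 0 0
Max pheromone 2 at (1,0)

Answer: (1,0)=2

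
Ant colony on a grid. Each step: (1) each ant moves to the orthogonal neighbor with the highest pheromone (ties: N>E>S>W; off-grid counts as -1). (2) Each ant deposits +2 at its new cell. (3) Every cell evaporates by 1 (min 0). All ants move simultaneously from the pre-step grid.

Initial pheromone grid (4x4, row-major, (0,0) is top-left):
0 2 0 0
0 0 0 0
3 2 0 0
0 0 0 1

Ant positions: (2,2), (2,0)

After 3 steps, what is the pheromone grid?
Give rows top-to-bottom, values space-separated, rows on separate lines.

After step 1: ants at (2,1),(2,1)
  0 1 0 0
  0 0 0 0
  2 5 0 0
  0 0 0 0
After step 2: ants at (2,0),(2,0)
  0 0 0 0
  0 0 0 0
  5 4 0 0
  0 0 0 0
After step 3: ants at (2,1),(2,1)
  0 0 0 0
  0 0 0 0
  4 7 0 0
  0 0 0 0

0 0 0 0
0 0 0 0
4 7 0 0
0 0 0 0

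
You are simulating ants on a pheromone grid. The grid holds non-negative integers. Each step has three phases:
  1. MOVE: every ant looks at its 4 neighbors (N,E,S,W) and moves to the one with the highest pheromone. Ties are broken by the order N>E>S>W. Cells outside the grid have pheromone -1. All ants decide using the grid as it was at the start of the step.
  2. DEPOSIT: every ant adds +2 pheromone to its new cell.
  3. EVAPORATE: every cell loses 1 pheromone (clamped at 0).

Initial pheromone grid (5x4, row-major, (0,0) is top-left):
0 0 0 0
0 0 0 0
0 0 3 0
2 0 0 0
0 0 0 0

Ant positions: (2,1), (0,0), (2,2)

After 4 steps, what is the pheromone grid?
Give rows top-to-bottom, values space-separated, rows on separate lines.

After step 1: ants at (2,2),(0,1),(1,2)
  0 1 0 0
  0 0 1 0
  0 0 4 0
  1 0 0 0
  0 0 0 0
After step 2: ants at (1,2),(0,2),(2,2)
  0 0 1 0
  0 0 2 0
  0 0 5 0
  0 0 0 0
  0 0 0 0
After step 3: ants at (2,2),(1,2),(1,2)
  0 0 0 0
  0 0 5 0
  0 0 6 0
  0 0 0 0
  0 0 0 0
After step 4: ants at (1,2),(2,2),(2,2)
  0 0 0 0
  0 0 6 0
  0 0 9 0
  0 0 0 0
  0 0 0 0

0 0 0 0
0 0 6 0
0 0 9 0
0 0 0 0
0 0 0 0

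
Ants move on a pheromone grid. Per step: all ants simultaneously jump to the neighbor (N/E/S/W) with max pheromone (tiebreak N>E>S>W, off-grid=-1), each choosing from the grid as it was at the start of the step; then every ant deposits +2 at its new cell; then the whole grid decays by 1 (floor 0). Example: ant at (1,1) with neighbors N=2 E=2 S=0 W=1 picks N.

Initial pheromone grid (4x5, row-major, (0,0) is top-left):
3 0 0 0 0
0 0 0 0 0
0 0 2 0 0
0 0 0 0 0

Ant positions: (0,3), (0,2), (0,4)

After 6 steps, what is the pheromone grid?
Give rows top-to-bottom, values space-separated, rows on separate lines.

After step 1: ants at (0,4),(0,3),(1,4)
  2 0 0 1 1
  0 0 0 0 1
  0 0 1 0 0
  0 0 0 0 0
After step 2: ants at (1,4),(0,4),(0,4)
  1 0 0 0 4
  0 0 0 0 2
  0 0 0 0 0
  0 0 0 0 0
After step 3: ants at (0,4),(1,4),(1,4)
  0 0 0 0 5
  0 0 0 0 5
  0 0 0 0 0
  0 0 0 0 0
After step 4: ants at (1,4),(0,4),(0,4)
  0 0 0 0 8
  0 0 0 0 6
  0 0 0 0 0
  0 0 0 0 0
After step 5: ants at (0,4),(1,4),(1,4)
  0 0 0 0 9
  0 0 0 0 9
  0 0 0 0 0
  0 0 0 0 0
After step 6: ants at (1,4),(0,4),(0,4)
  0 0 0 0 12
  0 0 0 0 10
  0 0 0 0 0
  0 0 0 0 0

0 0 0 0 12
0 0 0 0 10
0 0 0 0 0
0 0 0 0 0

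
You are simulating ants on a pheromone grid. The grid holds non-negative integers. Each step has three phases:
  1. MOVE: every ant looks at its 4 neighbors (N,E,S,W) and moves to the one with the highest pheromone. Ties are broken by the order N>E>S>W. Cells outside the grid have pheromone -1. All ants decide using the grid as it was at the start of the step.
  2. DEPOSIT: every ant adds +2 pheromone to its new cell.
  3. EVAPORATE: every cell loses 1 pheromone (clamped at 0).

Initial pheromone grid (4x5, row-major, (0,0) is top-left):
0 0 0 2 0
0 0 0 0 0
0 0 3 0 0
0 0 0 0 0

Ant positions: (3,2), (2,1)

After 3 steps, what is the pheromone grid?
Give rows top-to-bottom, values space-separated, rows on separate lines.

After step 1: ants at (2,2),(2,2)
  0 0 0 1 0
  0 0 0 0 0
  0 0 6 0 0
  0 0 0 0 0
After step 2: ants at (1,2),(1,2)
  0 0 0 0 0
  0 0 3 0 0
  0 0 5 0 0
  0 0 0 0 0
After step 3: ants at (2,2),(2,2)
  0 0 0 0 0
  0 0 2 0 0
  0 0 8 0 0
  0 0 0 0 0

0 0 0 0 0
0 0 2 0 0
0 0 8 0 0
0 0 0 0 0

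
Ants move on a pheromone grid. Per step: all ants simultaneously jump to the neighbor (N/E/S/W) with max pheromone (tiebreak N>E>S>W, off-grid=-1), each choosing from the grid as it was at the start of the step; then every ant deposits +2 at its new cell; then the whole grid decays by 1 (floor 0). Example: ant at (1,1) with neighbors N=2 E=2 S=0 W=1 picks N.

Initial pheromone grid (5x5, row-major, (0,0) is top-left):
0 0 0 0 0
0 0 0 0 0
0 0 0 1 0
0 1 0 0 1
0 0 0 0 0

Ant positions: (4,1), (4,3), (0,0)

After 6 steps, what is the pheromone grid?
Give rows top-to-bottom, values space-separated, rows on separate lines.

After step 1: ants at (3,1),(3,3),(0,1)
  0 1 0 0 0
  0 0 0 0 0
  0 0 0 0 0
  0 2 0 1 0
  0 0 0 0 0
After step 2: ants at (2,1),(2,3),(0,2)
  0 0 1 0 0
  0 0 0 0 0
  0 1 0 1 0
  0 1 0 0 0
  0 0 0 0 0
After step 3: ants at (3,1),(1,3),(0,3)
  0 0 0 1 0
  0 0 0 1 0
  0 0 0 0 0
  0 2 0 0 0
  0 0 0 0 0
After step 4: ants at (2,1),(0,3),(1,3)
  0 0 0 2 0
  0 0 0 2 0
  0 1 0 0 0
  0 1 0 0 0
  0 0 0 0 0
After step 5: ants at (3,1),(1,3),(0,3)
  0 0 0 3 0
  0 0 0 3 0
  0 0 0 0 0
  0 2 0 0 0
  0 0 0 0 0
After step 6: ants at (2,1),(0,3),(1,3)
  0 0 0 4 0
  0 0 0 4 0
  0 1 0 0 0
  0 1 0 0 0
  0 0 0 0 0

0 0 0 4 0
0 0 0 4 0
0 1 0 0 0
0 1 0 0 0
0 0 0 0 0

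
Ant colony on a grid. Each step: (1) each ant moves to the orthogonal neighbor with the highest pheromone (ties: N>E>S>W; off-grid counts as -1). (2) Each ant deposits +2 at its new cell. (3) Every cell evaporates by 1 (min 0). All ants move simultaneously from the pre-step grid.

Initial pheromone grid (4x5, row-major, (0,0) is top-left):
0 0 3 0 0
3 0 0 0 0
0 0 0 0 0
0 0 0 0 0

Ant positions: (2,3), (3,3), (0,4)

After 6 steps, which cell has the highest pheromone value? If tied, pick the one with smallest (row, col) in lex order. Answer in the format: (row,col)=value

Answer: (1,3)=12

Derivation:
Step 1: ant0:(2,3)->N->(1,3) | ant1:(3,3)->N->(2,3) | ant2:(0,4)->S->(1,4)
  grid max=2 at (0,2)
Step 2: ant0:(1,3)->E->(1,4) | ant1:(2,3)->N->(1,3) | ant2:(1,4)->W->(1,3)
  grid max=4 at (1,3)
Step 3: ant0:(1,4)->W->(1,3) | ant1:(1,3)->E->(1,4) | ant2:(1,3)->E->(1,4)
  grid max=5 at (1,3)
Step 4: ant0:(1,3)->E->(1,4) | ant1:(1,4)->W->(1,3) | ant2:(1,4)->W->(1,3)
  grid max=8 at (1,3)
Step 5: ant0:(1,4)->W->(1,3) | ant1:(1,3)->E->(1,4) | ant2:(1,3)->E->(1,4)
  grid max=9 at (1,3)
Step 6: ant0:(1,3)->E->(1,4) | ant1:(1,4)->W->(1,3) | ant2:(1,4)->W->(1,3)
  grid max=12 at (1,3)
Final grid:
  0 0 0 0 0
  0 0 0 12 10
  0 0 0 0 0
  0 0 0 0 0
Max pheromone 12 at (1,3)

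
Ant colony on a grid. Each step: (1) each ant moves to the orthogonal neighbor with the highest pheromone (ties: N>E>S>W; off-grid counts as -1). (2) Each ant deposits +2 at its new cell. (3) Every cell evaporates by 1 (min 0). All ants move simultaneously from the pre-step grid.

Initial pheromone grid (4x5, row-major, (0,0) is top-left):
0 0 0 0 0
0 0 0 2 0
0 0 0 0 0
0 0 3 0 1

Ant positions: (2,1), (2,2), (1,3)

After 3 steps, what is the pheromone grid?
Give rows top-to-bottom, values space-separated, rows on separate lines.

After step 1: ants at (1,1),(3,2),(0,3)
  0 0 0 1 0
  0 1 0 1 0
  0 0 0 0 0
  0 0 4 0 0
After step 2: ants at (0,1),(2,2),(1,3)
  0 1 0 0 0
  0 0 0 2 0
  0 0 1 0 0
  0 0 3 0 0
After step 3: ants at (0,2),(3,2),(0,3)
  0 0 1 1 0
  0 0 0 1 0
  0 0 0 0 0
  0 0 4 0 0

0 0 1 1 0
0 0 0 1 0
0 0 0 0 0
0 0 4 0 0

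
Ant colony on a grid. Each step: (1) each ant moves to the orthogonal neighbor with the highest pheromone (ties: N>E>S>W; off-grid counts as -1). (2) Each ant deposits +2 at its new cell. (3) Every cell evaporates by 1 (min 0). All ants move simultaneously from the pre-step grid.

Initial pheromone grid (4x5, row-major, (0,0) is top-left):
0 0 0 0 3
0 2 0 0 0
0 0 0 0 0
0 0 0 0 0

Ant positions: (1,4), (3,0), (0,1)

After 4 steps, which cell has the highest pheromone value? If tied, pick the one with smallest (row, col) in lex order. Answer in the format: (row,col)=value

Answer: (1,1)=4

Derivation:
Step 1: ant0:(1,4)->N->(0,4) | ant1:(3,0)->N->(2,0) | ant2:(0,1)->S->(1,1)
  grid max=4 at (0,4)
Step 2: ant0:(0,4)->S->(1,4) | ant1:(2,0)->N->(1,0) | ant2:(1,1)->N->(0,1)
  grid max=3 at (0,4)
Step 3: ant0:(1,4)->N->(0,4) | ant1:(1,0)->E->(1,1) | ant2:(0,1)->S->(1,1)
  grid max=5 at (1,1)
Step 4: ant0:(0,4)->S->(1,4) | ant1:(1,1)->N->(0,1) | ant2:(1,1)->N->(0,1)
  grid max=4 at (1,1)
Final grid:
  0 3 0 0 3
  0 4 0 0 1
  0 0 0 0 0
  0 0 0 0 0
Max pheromone 4 at (1,1)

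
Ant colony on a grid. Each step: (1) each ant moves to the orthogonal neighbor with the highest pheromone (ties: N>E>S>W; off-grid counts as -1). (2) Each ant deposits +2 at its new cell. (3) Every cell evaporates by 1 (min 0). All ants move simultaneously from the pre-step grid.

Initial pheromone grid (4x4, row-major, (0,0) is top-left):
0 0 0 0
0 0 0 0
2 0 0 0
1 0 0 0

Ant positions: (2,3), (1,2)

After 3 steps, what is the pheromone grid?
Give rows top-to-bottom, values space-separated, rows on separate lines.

After step 1: ants at (1,3),(0,2)
  0 0 1 0
  0 0 0 1
  1 0 0 0
  0 0 0 0
After step 2: ants at (0,3),(0,3)
  0 0 0 3
  0 0 0 0
  0 0 0 0
  0 0 0 0
After step 3: ants at (1,3),(1,3)
  0 0 0 2
  0 0 0 3
  0 0 0 0
  0 0 0 0

0 0 0 2
0 0 0 3
0 0 0 0
0 0 0 0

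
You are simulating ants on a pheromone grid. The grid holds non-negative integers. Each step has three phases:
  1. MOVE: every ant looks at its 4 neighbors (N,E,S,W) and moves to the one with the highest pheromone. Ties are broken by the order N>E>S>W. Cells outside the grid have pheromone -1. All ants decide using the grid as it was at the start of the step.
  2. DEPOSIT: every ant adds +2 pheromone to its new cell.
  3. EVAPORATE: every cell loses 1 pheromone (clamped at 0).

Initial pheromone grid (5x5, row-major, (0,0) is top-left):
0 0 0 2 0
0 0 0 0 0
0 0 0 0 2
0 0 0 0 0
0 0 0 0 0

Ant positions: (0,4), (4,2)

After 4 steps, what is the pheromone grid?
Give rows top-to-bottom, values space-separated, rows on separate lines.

After step 1: ants at (0,3),(3,2)
  0 0 0 3 0
  0 0 0 0 0
  0 0 0 0 1
  0 0 1 0 0
  0 0 0 0 0
After step 2: ants at (0,4),(2,2)
  0 0 0 2 1
  0 0 0 0 0
  0 0 1 0 0
  0 0 0 0 0
  0 0 0 0 0
After step 3: ants at (0,3),(1,2)
  0 0 0 3 0
  0 0 1 0 0
  0 0 0 0 0
  0 0 0 0 0
  0 0 0 0 0
After step 4: ants at (0,4),(0,2)
  0 0 1 2 1
  0 0 0 0 0
  0 0 0 0 0
  0 0 0 0 0
  0 0 0 0 0

0 0 1 2 1
0 0 0 0 0
0 0 0 0 0
0 0 0 0 0
0 0 0 0 0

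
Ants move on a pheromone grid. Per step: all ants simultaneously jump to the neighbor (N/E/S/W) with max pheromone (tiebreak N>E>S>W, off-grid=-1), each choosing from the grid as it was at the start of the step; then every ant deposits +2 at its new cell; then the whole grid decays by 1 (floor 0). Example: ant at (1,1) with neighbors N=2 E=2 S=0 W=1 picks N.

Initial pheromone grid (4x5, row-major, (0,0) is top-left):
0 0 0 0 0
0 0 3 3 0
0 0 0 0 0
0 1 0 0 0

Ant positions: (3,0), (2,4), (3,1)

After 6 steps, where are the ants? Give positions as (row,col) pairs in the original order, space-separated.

Step 1: ant0:(3,0)->E->(3,1) | ant1:(2,4)->N->(1,4) | ant2:(3,1)->N->(2,1)
  grid max=2 at (1,2)
Step 2: ant0:(3,1)->N->(2,1) | ant1:(1,4)->W->(1,3) | ant2:(2,1)->S->(3,1)
  grid max=3 at (1,3)
Step 3: ant0:(2,1)->S->(3,1) | ant1:(1,3)->W->(1,2) | ant2:(3,1)->N->(2,1)
  grid max=4 at (3,1)
Step 4: ant0:(3,1)->N->(2,1) | ant1:(1,2)->E->(1,3) | ant2:(2,1)->S->(3,1)
  grid max=5 at (3,1)
Step 5: ant0:(2,1)->S->(3,1) | ant1:(1,3)->W->(1,2) | ant2:(3,1)->N->(2,1)
  grid max=6 at (3,1)
Step 6: ant0:(3,1)->N->(2,1) | ant1:(1,2)->E->(1,3) | ant2:(2,1)->S->(3,1)
  grid max=7 at (3,1)

(2,1) (1,3) (3,1)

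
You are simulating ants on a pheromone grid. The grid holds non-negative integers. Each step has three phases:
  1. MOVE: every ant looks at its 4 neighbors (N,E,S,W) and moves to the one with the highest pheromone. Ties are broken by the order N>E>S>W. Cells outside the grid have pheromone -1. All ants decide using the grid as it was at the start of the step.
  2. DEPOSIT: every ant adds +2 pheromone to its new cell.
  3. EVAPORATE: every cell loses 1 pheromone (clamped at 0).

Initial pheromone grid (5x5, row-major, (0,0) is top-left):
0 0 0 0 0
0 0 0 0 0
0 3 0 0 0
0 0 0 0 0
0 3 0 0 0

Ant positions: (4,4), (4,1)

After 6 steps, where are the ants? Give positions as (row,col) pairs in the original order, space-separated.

Step 1: ant0:(4,4)->N->(3,4) | ant1:(4,1)->N->(3,1)
  grid max=2 at (2,1)
Step 2: ant0:(3,4)->N->(2,4) | ant1:(3,1)->N->(2,1)
  grid max=3 at (2,1)
Step 3: ant0:(2,4)->N->(1,4) | ant1:(2,1)->N->(1,1)
  grid max=2 at (2,1)
Step 4: ant0:(1,4)->N->(0,4) | ant1:(1,1)->S->(2,1)
  grid max=3 at (2,1)
Step 5: ant0:(0,4)->S->(1,4) | ant1:(2,1)->N->(1,1)
  grid max=2 at (2,1)
Step 6: ant0:(1,4)->N->(0,4) | ant1:(1,1)->S->(2,1)
  grid max=3 at (2,1)

(0,4) (2,1)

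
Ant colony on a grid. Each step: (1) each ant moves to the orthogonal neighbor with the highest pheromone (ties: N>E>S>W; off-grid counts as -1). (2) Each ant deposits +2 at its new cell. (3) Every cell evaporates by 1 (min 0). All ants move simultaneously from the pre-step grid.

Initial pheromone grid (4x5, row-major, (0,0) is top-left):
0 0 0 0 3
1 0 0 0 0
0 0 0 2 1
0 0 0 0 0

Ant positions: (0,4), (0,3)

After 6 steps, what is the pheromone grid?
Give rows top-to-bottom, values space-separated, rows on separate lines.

After step 1: ants at (1,4),(0,4)
  0 0 0 0 4
  0 0 0 0 1
  0 0 0 1 0
  0 0 0 0 0
After step 2: ants at (0,4),(1,4)
  0 0 0 0 5
  0 0 0 0 2
  0 0 0 0 0
  0 0 0 0 0
After step 3: ants at (1,4),(0,4)
  0 0 0 0 6
  0 0 0 0 3
  0 0 0 0 0
  0 0 0 0 0
After step 4: ants at (0,4),(1,4)
  0 0 0 0 7
  0 0 0 0 4
  0 0 0 0 0
  0 0 0 0 0
After step 5: ants at (1,4),(0,4)
  0 0 0 0 8
  0 0 0 0 5
  0 0 0 0 0
  0 0 0 0 0
After step 6: ants at (0,4),(1,4)
  0 0 0 0 9
  0 0 0 0 6
  0 0 0 0 0
  0 0 0 0 0

0 0 0 0 9
0 0 0 0 6
0 0 0 0 0
0 0 0 0 0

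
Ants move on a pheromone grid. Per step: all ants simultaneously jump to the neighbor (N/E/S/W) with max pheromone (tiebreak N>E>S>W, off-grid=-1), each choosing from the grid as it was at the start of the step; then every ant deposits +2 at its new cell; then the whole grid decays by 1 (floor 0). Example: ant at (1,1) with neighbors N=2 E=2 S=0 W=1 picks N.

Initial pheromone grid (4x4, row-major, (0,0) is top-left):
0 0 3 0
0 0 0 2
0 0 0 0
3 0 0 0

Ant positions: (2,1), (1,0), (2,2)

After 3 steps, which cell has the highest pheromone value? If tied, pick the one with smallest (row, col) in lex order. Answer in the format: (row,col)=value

Answer: (0,2)=6

Derivation:
Step 1: ant0:(2,1)->N->(1,1) | ant1:(1,0)->N->(0,0) | ant2:(2,2)->N->(1,2)
  grid max=2 at (0,2)
Step 2: ant0:(1,1)->E->(1,2) | ant1:(0,0)->E->(0,1) | ant2:(1,2)->N->(0,2)
  grid max=3 at (0,2)
Step 3: ant0:(1,2)->N->(0,2) | ant1:(0,1)->E->(0,2) | ant2:(0,2)->S->(1,2)
  grid max=6 at (0,2)
Final grid:
  0 0 6 0
  0 0 3 0
  0 0 0 0
  0 0 0 0
Max pheromone 6 at (0,2)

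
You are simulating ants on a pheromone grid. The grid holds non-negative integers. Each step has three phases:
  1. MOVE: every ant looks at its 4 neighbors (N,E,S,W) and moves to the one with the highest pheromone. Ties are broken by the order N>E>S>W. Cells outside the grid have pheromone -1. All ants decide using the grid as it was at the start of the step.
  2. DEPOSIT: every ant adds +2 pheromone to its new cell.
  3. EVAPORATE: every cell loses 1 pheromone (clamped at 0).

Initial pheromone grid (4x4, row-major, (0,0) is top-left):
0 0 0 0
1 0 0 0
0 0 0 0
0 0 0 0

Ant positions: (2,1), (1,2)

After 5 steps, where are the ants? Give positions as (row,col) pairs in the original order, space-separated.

Step 1: ant0:(2,1)->N->(1,1) | ant1:(1,2)->N->(0,2)
  grid max=1 at (0,2)
Step 2: ant0:(1,1)->N->(0,1) | ant1:(0,2)->E->(0,3)
  grid max=1 at (0,1)
Step 3: ant0:(0,1)->E->(0,2) | ant1:(0,3)->S->(1,3)
  grid max=1 at (0,2)
Step 4: ant0:(0,2)->E->(0,3) | ant1:(1,3)->N->(0,3)
  grid max=3 at (0,3)
Step 5: ant0:(0,3)->S->(1,3) | ant1:(0,3)->S->(1,3)
  grid max=3 at (1,3)

(1,3) (1,3)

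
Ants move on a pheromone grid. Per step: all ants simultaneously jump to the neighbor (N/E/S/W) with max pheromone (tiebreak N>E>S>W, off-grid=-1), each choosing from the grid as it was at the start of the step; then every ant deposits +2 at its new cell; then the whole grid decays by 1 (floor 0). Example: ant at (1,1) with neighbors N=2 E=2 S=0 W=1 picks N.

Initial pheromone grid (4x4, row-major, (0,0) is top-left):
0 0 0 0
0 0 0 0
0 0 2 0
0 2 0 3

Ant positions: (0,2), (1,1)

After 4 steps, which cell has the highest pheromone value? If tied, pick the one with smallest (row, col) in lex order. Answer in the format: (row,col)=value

Answer: (1,3)=3

Derivation:
Step 1: ant0:(0,2)->E->(0,3) | ant1:(1,1)->N->(0,1)
  grid max=2 at (3,3)
Step 2: ant0:(0,3)->S->(1,3) | ant1:(0,1)->E->(0,2)
  grid max=1 at (0,2)
Step 3: ant0:(1,3)->N->(0,3) | ant1:(0,2)->E->(0,3)
  grid max=3 at (0,3)
Step 4: ant0:(0,3)->S->(1,3) | ant1:(0,3)->S->(1,3)
  grid max=3 at (1,3)
Final grid:
  0 0 0 2
  0 0 0 3
  0 0 0 0
  0 0 0 0
Max pheromone 3 at (1,3)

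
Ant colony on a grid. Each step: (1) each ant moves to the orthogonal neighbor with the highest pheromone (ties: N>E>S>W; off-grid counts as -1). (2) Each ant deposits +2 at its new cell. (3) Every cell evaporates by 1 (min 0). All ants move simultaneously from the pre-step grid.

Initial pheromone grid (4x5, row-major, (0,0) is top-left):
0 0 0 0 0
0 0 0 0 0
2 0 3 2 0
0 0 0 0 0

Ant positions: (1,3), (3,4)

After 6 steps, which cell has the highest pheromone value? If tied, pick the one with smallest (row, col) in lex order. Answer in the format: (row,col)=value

Step 1: ant0:(1,3)->S->(2,3) | ant1:(3,4)->N->(2,4)
  grid max=3 at (2,3)
Step 2: ant0:(2,3)->W->(2,2) | ant1:(2,4)->W->(2,3)
  grid max=4 at (2,3)
Step 3: ant0:(2,2)->E->(2,3) | ant1:(2,3)->W->(2,2)
  grid max=5 at (2,3)
Step 4: ant0:(2,3)->W->(2,2) | ant1:(2,2)->E->(2,3)
  grid max=6 at (2,3)
Step 5: ant0:(2,2)->E->(2,3) | ant1:(2,3)->W->(2,2)
  grid max=7 at (2,3)
Step 6: ant0:(2,3)->W->(2,2) | ant1:(2,2)->E->(2,3)
  grid max=8 at (2,3)
Final grid:
  0 0 0 0 0
  0 0 0 0 0
  0 0 7 8 0
  0 0 0 0 0
Max pheromone 8 at (2,3)

Answer: (2,3)=8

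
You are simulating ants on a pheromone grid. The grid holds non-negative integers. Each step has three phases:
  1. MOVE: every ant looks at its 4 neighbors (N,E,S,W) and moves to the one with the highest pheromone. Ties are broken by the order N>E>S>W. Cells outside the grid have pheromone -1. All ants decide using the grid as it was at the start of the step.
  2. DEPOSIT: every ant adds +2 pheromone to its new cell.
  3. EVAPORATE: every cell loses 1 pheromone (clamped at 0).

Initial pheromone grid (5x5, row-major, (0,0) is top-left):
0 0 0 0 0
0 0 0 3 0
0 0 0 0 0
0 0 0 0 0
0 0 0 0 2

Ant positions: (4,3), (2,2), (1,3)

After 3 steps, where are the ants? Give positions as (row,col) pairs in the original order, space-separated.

Step 1: ant0:(4,3)->E->(4,4) | ant1:(2,2)->N->(1,2) | ant2:(1,3)->N->(0,3)
  grid max=3 at (4,4)
Step 2: ant0:(4,4)->N->(3,4) | ant1:(1,2)->E->(1,3) | ant2:(0,3)->S->(1,3)
  grid max=5 at (1,3)
Step 3: ant0:(3,4)->S->(4,4) | ant1:(1,3)->N->(0,3) | ant2:(1,3)->N->(0,3)
  grid max=4 at (1,3)

(4,4) (0,3) (0,3)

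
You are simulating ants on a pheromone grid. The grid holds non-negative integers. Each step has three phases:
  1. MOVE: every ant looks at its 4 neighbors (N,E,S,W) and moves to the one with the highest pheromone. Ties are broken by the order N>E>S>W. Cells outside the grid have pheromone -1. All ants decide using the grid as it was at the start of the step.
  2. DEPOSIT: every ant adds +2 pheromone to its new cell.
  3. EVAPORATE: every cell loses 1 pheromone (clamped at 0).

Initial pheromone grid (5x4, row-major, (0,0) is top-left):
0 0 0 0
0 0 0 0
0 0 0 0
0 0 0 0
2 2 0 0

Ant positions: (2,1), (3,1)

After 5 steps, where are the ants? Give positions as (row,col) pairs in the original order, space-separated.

Step 1: ant0:(2,1)->N->(1,1) | ant1:(3,1)->S->(4,1)
  grid max=3 at (4,1)
Step 2: ant0:(1,1)->N->(0,1) | ant1:(4,1)->W->(4,0)
  grid max=2 at (4,0)
Step 3: ant0:(0,1)->E->(0,2) | ant1:(4,0)->E->(4,1)
  grid max=3 at (4,1)
Step 4: ant0:(0,2)->E->(0,3) | ant1:(4,1)->W->(4,0)
  grid max=2 at (4,0)
Step 5: ant0:(0,3)->S->(1,3) | ant1:(4,0)->E->(4,1)
  grid max=3 at (4,1)

(1,3) (4,1)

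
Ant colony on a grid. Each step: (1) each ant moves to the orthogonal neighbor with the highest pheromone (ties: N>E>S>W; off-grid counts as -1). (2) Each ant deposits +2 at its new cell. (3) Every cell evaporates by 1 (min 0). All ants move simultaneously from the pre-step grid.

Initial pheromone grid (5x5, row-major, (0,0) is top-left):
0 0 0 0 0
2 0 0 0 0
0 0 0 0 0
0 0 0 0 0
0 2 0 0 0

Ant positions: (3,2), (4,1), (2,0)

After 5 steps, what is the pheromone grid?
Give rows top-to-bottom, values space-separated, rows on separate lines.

After step 1: ants at (2,2),(3,1),(1,0)
  0 0 0 0 0
  3 0 0 0 0
  0 0 1 0 0
  0 1 0 0 0
  0 1 0 0 0
After step 2: ants at (1,2),(4,1),(0,0)
  1 0 0 0 0
  2 0 1 0 0
  0 0 0 0 0
  0 0 0 0 0
  0 2 0 0 0
After step 3: ants at (0,2),(3,1),(1,0)
  0 0 1 0 0
  3 0 0 0 0
  0 0 0 0 0
  0 1 0 0 0
  0 1 0 0 0
After step 4: ants at (0,3),(4,1),(0,0)
  1 0 0 1 0
  2 0 0 0 0
  0 0 0 0 0
  0 0 0 0 0
  0 2 0 0 0
After step 5: ants at (0,4),(3,1),(1,0)
  0 0 0 0 1
  3 0 0 0 0
  0 0 0 0 0
  0 1 0 0 0
  0 1 0 0 0

0 0 0 0 1
3 0 0 0 0
0 0 0 0 0
0 1 0 0 0
0 1 0 0 0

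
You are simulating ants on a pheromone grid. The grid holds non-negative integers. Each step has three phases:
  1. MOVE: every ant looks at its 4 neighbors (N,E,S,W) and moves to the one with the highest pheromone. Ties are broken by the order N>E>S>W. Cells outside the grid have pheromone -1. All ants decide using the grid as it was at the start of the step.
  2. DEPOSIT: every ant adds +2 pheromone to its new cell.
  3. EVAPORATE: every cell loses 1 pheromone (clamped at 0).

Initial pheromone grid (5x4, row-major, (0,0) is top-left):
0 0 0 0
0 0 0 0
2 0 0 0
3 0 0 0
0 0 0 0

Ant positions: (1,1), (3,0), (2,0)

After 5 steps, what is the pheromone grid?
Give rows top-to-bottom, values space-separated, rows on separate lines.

After step 1: ants at (0,1),(2,0),(3,0)
  0 1 0 0
  0 0 0 0
  3 0 0 0
  4 0 0 0
  0 0 0 0
After step 2: ants at (0,2),(3,0),(2,0)
  0 0 1 0
  0 0 0 0
  4 0 0 0
  5 0 0 0
  0 0 0 0
After step 3: ants at (0,3),(2,0),(3,0)
  0 0 0 1
  0 0 0 0
  5 0 0 0
  6 0 0 0
  0 0 0 0
After step 4: ants at (1,3),(3,0),(2,0)
  0 0 0 0
  0 0 0 1
  6 0 0 0
  7 0 0 0
  0 0 0 0
After step 5: ants at (0,3),(2,0),(3,0)
  0 0 0 1
  0 0 0 0
  7 0 0 0
  8 0 0 0
  0 0 0 0

0 0 0 1
0 0 0 0
7 0 0 0
8 0 0 0
0 0 0 0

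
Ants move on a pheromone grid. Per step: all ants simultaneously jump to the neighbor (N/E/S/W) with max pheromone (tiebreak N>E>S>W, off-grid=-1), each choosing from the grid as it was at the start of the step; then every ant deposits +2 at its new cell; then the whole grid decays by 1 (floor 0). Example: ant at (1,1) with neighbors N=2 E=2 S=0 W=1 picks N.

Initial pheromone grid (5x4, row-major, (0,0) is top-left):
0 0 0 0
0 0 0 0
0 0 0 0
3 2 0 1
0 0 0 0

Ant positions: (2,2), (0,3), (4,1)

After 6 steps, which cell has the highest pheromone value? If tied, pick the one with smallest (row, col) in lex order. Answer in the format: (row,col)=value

Answer: (1,2)=6

Derivation:
Step 1: ant0:(2,2)->N->(1,2) | ant1:(0,3)->S->(1,3) | ant2:(4,1)->N->(3,1)
  grid max=3 at (3,1)
Step 2: ant0:(1,2)->E->(1,3) | ant1:(1,3)->W->(1,2) | ant2:(3,1)->W->(3,0)
  grid max=3 at (3,0)
Step 3: ant0:(1,3)->W->(1,2) | ant1:(1,2)->E->(1,3) | ant2:(3,0)->E->(3,1)
  grid max=3 at (1,2)
Step 4: ant0:(1,2)->E->(1,3) | ant1:(1,3)->W->(1,2) | ant2:(3,1)->W->(3,0)
  grid max=4 at (1,2)
Step 5: ant0:(1,3)->W->(1,2) | ant1:(1,2)->E->(1,3) | ant2:(3,0)->E->(3,1)
  grid max=5 at (1,2)
Step 6: ant0:(1,2)->E->(1,3) | ant1:(1,3)->W->(1,2) | ant2:(3,1)->W->(3,0)
  grid max=6 at (1,2)
Final grid:
  0 0 0 0
  0 0 6 6
  0 0 0 0
  3 2 0 0
  0 0 0 0
Max pheromone 6 at (1,2)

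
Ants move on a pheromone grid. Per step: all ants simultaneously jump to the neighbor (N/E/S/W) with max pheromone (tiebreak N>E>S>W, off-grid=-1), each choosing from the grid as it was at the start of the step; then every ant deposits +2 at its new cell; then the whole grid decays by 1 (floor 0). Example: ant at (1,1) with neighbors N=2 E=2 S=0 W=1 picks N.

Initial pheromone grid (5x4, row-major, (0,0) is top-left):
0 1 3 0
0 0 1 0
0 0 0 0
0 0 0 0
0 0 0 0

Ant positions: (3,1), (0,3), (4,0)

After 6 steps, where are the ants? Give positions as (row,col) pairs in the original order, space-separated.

Step 1: ant0:(3,1)->N->(2,1) | ant1:(0,3)->W->(0,2) | ant2:(4,0)->N->(3,0)
  grid max=4 at (0,2)
Step 2: ant0:(2,1)->N->(1,1) | ant1:(0,2)->E->(0,3) | ant2:(3,0)->N->(2,0)
  grid max=3 at (0,2)
Step 3: ant0:(1,1)->N->(0,1) | ant1:(0,3)->W->(0,2) | ant2:(2,0)->N->(1,0)
  grid max=4 at (0,2)
Step 4: ant0:(0,1)->E->(0,2) | ant1:(0,2)->W->(0,1) | ant2:(1,0)->N->(0,0)
  grid max=5 at (0,2)
Step 5: ant0:(0,2)->W->(0,1) | ant1:(0,1)->E->(0,2) | ant2:(0,0)->E->(0,1)
  grid max=6 at (0,2)
Step 6: ant0:(0,1)->E->(0,2) | ant1:(0,2)->W->(0,1) | ant2:(0,1)->E->(0,2)
  grid max=9 at (0,2)

(0,2) (0,1) (0,2)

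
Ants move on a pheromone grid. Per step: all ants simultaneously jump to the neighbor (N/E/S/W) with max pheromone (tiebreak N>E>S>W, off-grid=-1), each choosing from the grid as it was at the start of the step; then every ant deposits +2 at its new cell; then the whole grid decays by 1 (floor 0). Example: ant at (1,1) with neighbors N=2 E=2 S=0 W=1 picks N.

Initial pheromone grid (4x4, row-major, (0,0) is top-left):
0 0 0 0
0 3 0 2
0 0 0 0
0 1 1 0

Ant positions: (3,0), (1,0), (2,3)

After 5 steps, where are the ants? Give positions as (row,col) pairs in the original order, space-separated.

Step 1: ant0:(3,0)->E->(3,1) | ant1:(1,0)->E->(1,1) | ant2:(2,3)->N->(1,3)
  grid max=4 at (1,1)
Step 2: ant0:(3,1)->N->(2,1) | ant1:(1,1)->N->(0,1) | ant2:(1,3)->N->(0,3)
  grid max=3 at (1,1)
Step 3: ant0:(2,1)->N->(1,1) | ant1:(0,1)->S->(1,1) | ant2:(0,3)->S->(1,3)
  grid max=6 at (1,1)
Step 4: ant0:(1,1)->N->(0,1) | ant1:(1,1)->N->(0,1) | ant2:(1,3)->N->(0,3)
  grid max=5 at (1,1)
Step 5: ant0:(0,1)->S->(1,1) | ant1:(0,1)->S->(1,1) | ant2:(0,3)->S->(1,3)
  grid max=8 at (1,1)

(1,1) (1,1) (1,3)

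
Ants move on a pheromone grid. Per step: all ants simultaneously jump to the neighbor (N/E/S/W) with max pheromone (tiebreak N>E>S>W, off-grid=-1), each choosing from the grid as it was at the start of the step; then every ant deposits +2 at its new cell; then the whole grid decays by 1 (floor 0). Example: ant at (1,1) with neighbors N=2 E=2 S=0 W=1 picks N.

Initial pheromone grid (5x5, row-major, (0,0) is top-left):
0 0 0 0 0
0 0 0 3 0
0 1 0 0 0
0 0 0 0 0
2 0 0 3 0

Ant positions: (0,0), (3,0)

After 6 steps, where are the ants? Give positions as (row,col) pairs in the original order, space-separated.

Step 1: ant0:(0,0)->E->(0,1) | ant1:(3,0)->S->(4,0)
  grid max=3 at (4,0)
Step 2: ant0:(0,1)->E->(0,2) | ant1:(4,0)->N->(3,0)
  grid max=2 at (4,0)
Step 3: ant0:(0,2)->E->(0,3) | ant1:(3,0)->S->(4,0)
  grid max=3 at (4,0)
Step 4: ant0:(0,3)->E->(0,4) | ant1:(4,0)->N->(3,0)
  grid max=2 at (4,0)
Step 5: ant0:(0,4)->S->(1,4) | ant1:(3,0)->S->(4,0)
  grid max=3 at (4,0)
Step 6: ant0:(1,4)->N->(0,4) | ant1:(4,0)->N->(3,0)
  grid max=2 at (4,0)

(0,4) (3,0)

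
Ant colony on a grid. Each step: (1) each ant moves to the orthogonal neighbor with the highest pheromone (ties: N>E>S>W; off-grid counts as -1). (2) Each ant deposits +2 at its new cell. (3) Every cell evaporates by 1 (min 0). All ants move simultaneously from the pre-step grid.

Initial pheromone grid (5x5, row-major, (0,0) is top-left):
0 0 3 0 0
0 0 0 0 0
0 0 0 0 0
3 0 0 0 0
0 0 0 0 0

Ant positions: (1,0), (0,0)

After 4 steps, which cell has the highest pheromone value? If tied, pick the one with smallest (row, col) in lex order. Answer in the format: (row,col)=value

Answer: (0,2)=5

Derivation:
Step 1: ant0:(1,0)->N->(0,0) | ant1:(0,0)->E->(0,1)
  grid max=2 at (0,2)
Step 2: ant0:(0,0)->E->(0,1) | ant1:(0,1)->E->(0,2)
  grid max=3 at (0,2)
Step 3: ant0:(0,1)->E->(0,2) | ant1:(0,2)->W->(0,1)
  grid max=4 at (0,2)
Step 4: ant0:(0,2)->W->(0,1) | ant1:(0,1)->E->(0,2)
  grid max=5 at (0,2)
Final grid:
  0 4 5 0 0
  0 0 0 0 0
  0 0 0 0 0
  0 0 0 0 0
  0 0 0 0 0
Max pheromone 5 at (0,2)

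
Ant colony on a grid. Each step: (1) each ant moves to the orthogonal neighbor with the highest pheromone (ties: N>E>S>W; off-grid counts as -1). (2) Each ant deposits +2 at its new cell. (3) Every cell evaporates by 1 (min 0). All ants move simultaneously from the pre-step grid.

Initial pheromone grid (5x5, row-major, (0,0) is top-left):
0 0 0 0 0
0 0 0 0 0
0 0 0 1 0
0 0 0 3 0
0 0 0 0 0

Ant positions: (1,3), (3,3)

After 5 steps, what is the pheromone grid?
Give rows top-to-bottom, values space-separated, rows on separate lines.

After step 1: ants at (2,3),(2,3)
  0 0 0 0 0
  0 0 0 0 0
  0 0 0 4 0
  0 0 0 2 0
  0 0 0 0 0
After step 2: ants at (3,3),(3,3)
  0 0 0 0 0
  0 0 0 0 0
  0 0 0 3 0
  0 0 0 5 0
  0 0 0 0 0
After step 3: ants at (2,3),(2,3)
  0 0 0 0 0
  0 0 0 0 0
  0 0 0 6 0
  0 0 0 4 0
  0 0 0 0 0
After step 4: ants at (3,3),(3,3)
  0 0 0 0 0
  0 0 0 0 0
  0 0 0 5 0
  0 0 0 7 0
  0 0 0 0 0
After step 5: ants at (2,3),(2,3)
  0 0 0 0 0
  0 0 0 0 0
  0 0 0 8 0
  0 0 0 6 0
  0 0 0 0 0

0 0 0 0 0
0 0 0 0 0
0 0 0 8 0
0 0 0 6 0
0 0 0 0 0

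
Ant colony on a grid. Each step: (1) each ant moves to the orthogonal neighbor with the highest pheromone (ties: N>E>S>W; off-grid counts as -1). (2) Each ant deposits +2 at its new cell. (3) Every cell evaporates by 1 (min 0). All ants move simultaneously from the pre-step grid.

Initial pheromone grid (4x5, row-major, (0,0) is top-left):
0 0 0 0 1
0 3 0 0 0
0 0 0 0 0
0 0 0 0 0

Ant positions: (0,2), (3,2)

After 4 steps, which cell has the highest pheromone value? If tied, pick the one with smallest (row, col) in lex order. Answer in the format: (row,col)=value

Answer: (0,1)=1

Derivation:
Step 1: ant0:(0,2)->E->(0,3) | ant1:(3,2)->N->(2,2)
  grid max=2 at (1,1)
Step 2: ant0:(0,3)->E->(0,4) | ant1:(2,2)->N->(1,2)
  grid max=1 at (0,4)
Step 3: ant0:(0,4)->S->(1,4) | ant1:(1,2)->W->(1,1)
  grid max=2 at (1,1)
Step 4: ant0:(1,4)->N->(0,4) | ant1:(1,1)->N->(0,1)
  grid max=1 at (0,1)
Final grid:
  0 1 0 0 1
  0 1 0 0 0
  0 0 0 0 0
  0 0 0 0 0
Max pheromone 1 at (0,1)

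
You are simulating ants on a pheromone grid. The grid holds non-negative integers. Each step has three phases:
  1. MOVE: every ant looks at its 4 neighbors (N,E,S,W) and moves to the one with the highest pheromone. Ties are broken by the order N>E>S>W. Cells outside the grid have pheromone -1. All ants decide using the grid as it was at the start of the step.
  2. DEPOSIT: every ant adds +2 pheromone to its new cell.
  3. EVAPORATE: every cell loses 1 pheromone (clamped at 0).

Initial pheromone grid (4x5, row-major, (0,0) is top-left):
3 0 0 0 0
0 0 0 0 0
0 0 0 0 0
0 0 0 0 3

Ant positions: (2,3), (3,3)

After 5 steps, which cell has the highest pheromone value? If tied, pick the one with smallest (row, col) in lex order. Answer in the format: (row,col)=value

Answer: (3,4)=4

Derivation:
Step 1: ant0:(2,3)->N->(1,3) | ant1:(3,3)->E->(3,4)
  grid max=4 at (3,4)
Step 2: ant0:(1,3)->N->(0,3) | ant1:(3,4)->N->(2,4)
  grid max=3 at (3,4)
Step 3: ant0:(0,3)->E->(0,4) | ant1:(2,4)->S->(3,4)
  grid max=4 at (3,4)
Step 4: ant0:(0,4)->S->(1,4) | ant1:(3,4)->N->(2,4)
  grid max=3 at (3,4)
Step 5: ant0:(1,4)->S->(2,4) | ant1:(2,4)->S->(3,4)
  grid max=4 at (3,4)
Final grid:
  0 0 0 0 0
  0 0 0 0 0
  0 0 0 0 2
  0 0 0 0 4
Max pheromone 4 at (3,4)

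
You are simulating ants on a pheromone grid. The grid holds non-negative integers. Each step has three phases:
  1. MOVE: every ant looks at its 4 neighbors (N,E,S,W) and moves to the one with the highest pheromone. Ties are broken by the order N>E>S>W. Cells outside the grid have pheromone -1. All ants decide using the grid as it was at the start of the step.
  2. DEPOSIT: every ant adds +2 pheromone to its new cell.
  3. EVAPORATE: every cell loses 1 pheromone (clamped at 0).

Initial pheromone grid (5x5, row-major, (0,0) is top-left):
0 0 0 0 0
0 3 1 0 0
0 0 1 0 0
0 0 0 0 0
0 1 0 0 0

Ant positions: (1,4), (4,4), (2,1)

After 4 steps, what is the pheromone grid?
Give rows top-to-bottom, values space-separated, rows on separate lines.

After step 1: ants at (0,4),(3,4),(1,1)
  0 0 0 0 1
  0 4 0 0 0
  0 0 0 0 0
  0 0 0 0 1
  0 0 0 0 0
After step 2: ants at (1,4),(2,4),(0,1)
  0 1 0 0 0
  0 3 0 0 1
  0 0 0 0 1
  0 0 0 0 0
  0 0 0 0 0
After step 3: ants at (2,4),(1,4),(1,1)
  0 0 0 0 0
  0 4 0 0 2
  0 0 0 0 2
  0 0 0 0 0
  0 0 0 0 0
After step 4: ants at (1,4),(2,4),(0,1)
  0 1 0 0 0
  0 3 0 0 3
  0 0 0 0 3
  0 0 0 0 0
  0 0 0 0 0

0 1 0 0 0
0 3 0 0 3
0 0 0 0 3
0 0 0 0 0
0 0 0 0 0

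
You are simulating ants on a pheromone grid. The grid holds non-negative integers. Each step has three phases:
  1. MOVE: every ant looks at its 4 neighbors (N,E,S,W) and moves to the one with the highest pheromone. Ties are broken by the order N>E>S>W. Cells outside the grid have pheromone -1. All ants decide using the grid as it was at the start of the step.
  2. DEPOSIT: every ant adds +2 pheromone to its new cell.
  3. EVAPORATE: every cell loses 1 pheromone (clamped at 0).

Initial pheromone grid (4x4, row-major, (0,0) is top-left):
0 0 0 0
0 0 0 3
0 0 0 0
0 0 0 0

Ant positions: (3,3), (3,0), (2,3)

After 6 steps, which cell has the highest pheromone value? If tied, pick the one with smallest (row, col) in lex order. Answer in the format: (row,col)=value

Step 1: ant0:(3,3)->N->(2,3) | ant1:(3,0)->N->(2,0) | ant2:(2,3)->N->(1,3)
  grid max=4 at (1,3)
Step 2: ant0:(2,3)->N->(1,3) | ant1:(2,0)->N->(1,0) | ant2:(1,3)->S->(2,3)
  grid max=5 at (1,3)
Step 3: ant0:(1,3)->S->(2,3) | ant1:(1,0)->N->(0,0) | ant2:(2,3)->N->(1,3)
  grid max=6 at (1,3)
Step 4: ant0:(2,3)->N->(1,3) | ant1:(0,0)->E->(0,1) | ant2:(1,3)->S->(2,3)
  grid max=7 at (1,3)
Step 5: ant0:(1,3)->S->(2,3) | ant1:(0,1)->E->(0,2) | ant2:(2,3)->N->(1,3)
  grid max=8 at (1,3)
Step 6: ant0:(2,3)->N->(1,3) | ant1:(0,2)->E->(0,3) | ant2:(1,3)->S->(2,3)
  grid max=9 at (1,3)
Final grid:
  0 0 0 1
  0 0 0 9
  0 0 0 6
  0 0 0 0
Max pheromone 9 at (1,3)

Answer: (1,3)=9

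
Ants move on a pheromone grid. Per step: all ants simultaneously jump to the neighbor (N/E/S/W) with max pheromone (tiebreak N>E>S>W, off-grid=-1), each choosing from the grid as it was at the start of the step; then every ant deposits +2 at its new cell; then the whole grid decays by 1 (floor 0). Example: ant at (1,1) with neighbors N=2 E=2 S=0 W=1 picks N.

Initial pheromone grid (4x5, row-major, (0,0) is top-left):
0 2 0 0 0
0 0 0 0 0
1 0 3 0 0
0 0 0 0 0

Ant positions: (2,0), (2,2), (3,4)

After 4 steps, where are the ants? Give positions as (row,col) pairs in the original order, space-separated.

Step 1: ant0:(2,0)->N->(1,0) | ant1:(2,2)->N->(1,2) | ant2:(3,4)->N->(2,4)
  grid max=2 at (2,2)
Step 2: ant0:(1,0)->N->(0,0) | ant1:(1,2)->S->(2,2) | ant2:(2,4)->N->(1,4)
  grid max=3 at (2,2)
Step 3: ant0:(0,0)->E->(0,1) | ant1:(2,2)->N->(1,2) | ant2:(1,4)->N->(0,4)
  grid max=2 at (2,2)
Step 4: ant0:(0,1)->E->(0,2) | ant1:(1,2)->S->(2,2) | ant2:(0,4)->S->(1,4)
  grid max=3 at (2,2)

(0,2) (2,2) (1,4)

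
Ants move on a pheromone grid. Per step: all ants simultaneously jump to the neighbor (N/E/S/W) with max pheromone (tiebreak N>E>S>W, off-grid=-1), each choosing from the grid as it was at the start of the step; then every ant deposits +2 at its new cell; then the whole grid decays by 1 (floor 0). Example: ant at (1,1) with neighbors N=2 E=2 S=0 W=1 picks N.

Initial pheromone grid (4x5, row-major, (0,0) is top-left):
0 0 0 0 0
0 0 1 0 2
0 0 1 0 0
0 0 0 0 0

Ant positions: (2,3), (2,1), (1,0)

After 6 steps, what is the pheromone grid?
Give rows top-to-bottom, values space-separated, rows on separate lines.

After step 1: ants at (2,2),(2,2),(0,0)
  1 0 0 0 0
  0 0 0 0 1
  0 0 4 0 0
  0 0 0 0 0
After step 2: ants at (1,2),(1,2),(0,1)
  0 1 0 0 0
  0 0 3 0 0
  0 0 3 0 0
  0 0 0 0 0
After step 3: ants at (2,2),(2,2),(0,2)
  0 0 1 0 0
  0 0 2 0 0
  0 0 6 0 0
  0 0 0 0 0
After step 4: ants at (1,2),(1,2),(1,2)
  0 0 0 0 0
  0 0 7 0 0
  0 0 5 0 0
  0 0 0 0 0
After step 5: ants at (2,2),(2,2),(2,2)
  0 0 0 0 0
  0 0 6 0 0
  0 0 10 0 0
  0 0 0 0 0
After step 6: ants at (1,2),(1,2),(1,2)
  0 0 0 0 0
  0 0 11 0 0
  0 0 9 0 0
  0 0 0 0 0

0 0 0 0 0
0 0 11 0 0
0 0 9 0 0
0 0 0 0 0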